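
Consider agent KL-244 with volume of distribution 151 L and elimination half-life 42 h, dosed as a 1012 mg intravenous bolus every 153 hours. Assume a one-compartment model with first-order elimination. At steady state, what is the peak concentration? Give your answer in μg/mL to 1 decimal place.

τ/t½ = 153/42 ≈ 3.6429, so fraction remaining f = (1/2)^(153/42) ≈ 0.0801.
Accumulation ratio R = 1/(1 − f) ≈ 1/0.9199 ≈ 1.0871.
Single-dose peak C₀ = D/Vd = 1012/151 ≈ 6.702 μg/mL.
Steady-state peak Cmax,ss = C₀·R ≈ 6.702 × 1.0871 ≈ 7.286 μg/mL.

7.3 μg/mL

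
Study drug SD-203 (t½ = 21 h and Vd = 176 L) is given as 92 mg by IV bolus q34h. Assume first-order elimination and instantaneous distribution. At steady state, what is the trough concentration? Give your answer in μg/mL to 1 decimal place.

τ/t½ = 34/21 ≈ 1.619, so fraction remaining f = (1/2)^(34/21) ≈ 0.3256.
Accumulation ratio R = 1/(1 − f) ≈ 1/0.6744 ≈ 1.4828.
Single-dose peak C₀ = D/Vd = 92/176 ≈ 0.523 μg/mL.
Steady-state peak Cmax,ss = C₀·R ≈ 0.523 × 1.4828 ≈ 0.776 μg/mL.
Steady-state trough Cmin,ss = Cmax,ss·f ≈ 0.776 × 0.3256 ≈ 0.253 μg/mL.

0.3 μg/mL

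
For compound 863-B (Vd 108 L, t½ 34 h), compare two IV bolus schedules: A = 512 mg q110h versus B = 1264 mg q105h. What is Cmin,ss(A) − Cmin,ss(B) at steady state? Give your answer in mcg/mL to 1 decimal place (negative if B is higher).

Regimen A: f = (1/2)^(110/34) ≈ 0.1062; Cmin,ss = (512/108)·f/(1−f) ≈ 0.563 mcg/mL.
Regimen B: f = (1/2)^(105/34) ≈ 0.1176; Cmin,ss = (1264/108)·f/(1−f) ≈ 1.560 mcg/mL.
Difference ≈ 0.563 − 1.560 ≈ -0.997 mcg/mL.

-1.0 mcg/mL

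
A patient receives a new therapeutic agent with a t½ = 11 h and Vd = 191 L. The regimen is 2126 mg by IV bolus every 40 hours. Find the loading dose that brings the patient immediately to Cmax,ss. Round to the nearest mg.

f = (1/2)^(40/11) ≈ 0.080417; accumulation ratio R = 1/(1−f) ≈ 1.08745.
Loading dose to hit Cmax,ss on first dose: D_load = D_maint·R ≈ 2126 × 1.08745 ≈ 2311.92 mg.

2312 mg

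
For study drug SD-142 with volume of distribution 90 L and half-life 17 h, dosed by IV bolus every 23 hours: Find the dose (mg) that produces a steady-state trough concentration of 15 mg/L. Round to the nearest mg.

2098 mg

τ/t½ = 23/17 ≈ 1.3529, so f = (1/2)^(23/17) ≈ 0.391493.
Cmin,ss = (D/Vd)·f/(1−f), so D = Cmin,ss·Vd·(1−f)/f.
D = 15 × 90 × (1−f)/f ≈ 15 × 90 × 1.55432 ≈ 2098.33 mg.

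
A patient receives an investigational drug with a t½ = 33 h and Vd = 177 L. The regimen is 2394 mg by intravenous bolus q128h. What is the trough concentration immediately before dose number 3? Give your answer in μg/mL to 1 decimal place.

1.0 μg/mL

f = (1/2)^(τ/t½) = (1/2)^(128/33) ≈ 0.0680.
C₀ = D/Vd = 2394/177 ≈ 13.525 μg/mL.
Before the 3rd dose, 2 doses have been given. Superposition: Cmin = C₀·(f + f²).
≈ 13.525 × (0.0680 + 0.0046) ≈ 13.525 × 0.0726 ≈ 0.982 μg/mL.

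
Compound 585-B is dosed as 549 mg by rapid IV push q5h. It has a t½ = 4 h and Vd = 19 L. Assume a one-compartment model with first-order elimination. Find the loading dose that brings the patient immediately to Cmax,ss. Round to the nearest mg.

947 mg

f = (1/2)^(5/4) ≈ 0.420448; accumulation ratio R = 1/(1−f) ≈ 1.72547.
Loading dose to hit Cmax,ss on first dose: D_load = D_maint·R ≈ 549 × 1.72547 ≈ 947.28 mg.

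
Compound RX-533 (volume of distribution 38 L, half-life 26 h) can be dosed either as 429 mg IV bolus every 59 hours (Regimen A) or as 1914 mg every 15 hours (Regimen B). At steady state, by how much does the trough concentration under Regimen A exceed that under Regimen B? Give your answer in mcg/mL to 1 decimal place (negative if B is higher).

-99.5 mcg/mL

Regimen A: f = (1/2)^(59/26) ≈ 0.2074; Cmin,ss = (429/38)·f/(1−f) ≈ 2.954 mcg/mL.
Regimen B: f = (1/2)^(15/26) ≈ 0.6704; Cmin,ss = (1914/38)·f/(1−f) ≈ 102.448 mcg/mL.
Difference ≈ 2.954 − 102.448 ≈ -99.494 mcg/mL.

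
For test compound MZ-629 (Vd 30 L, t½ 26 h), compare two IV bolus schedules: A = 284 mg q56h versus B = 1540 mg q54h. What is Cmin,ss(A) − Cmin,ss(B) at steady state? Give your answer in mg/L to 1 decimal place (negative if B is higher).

Regimen A: f = (1/2)^(56/26) ≈ 0.2247; Cmin,ss = (284/30)·f/(1−f) ≈ 2.744 mg/L.
Regimen B: f = (1/2)^(54/26) ≈ 0.2370; Cmin,ss = (1540/30)·f/(1−f) ≈ 15.945 mg/L.
Difference ≈ 2.744 − 15.945 ≈ -13.201 mg/L.

-13.2 mg/L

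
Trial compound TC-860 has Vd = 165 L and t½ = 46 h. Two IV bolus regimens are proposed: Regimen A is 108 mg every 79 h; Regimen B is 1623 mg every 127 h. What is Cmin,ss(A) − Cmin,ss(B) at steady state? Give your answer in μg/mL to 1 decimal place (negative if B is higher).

Regimen A: f = (1/2)^(79/46) ≈ 0.3041; Cmin,ss = (108/165)·f/(1−f) ≈ 0.286 μg/mL.
Regimen B: f = (1/2)^(127/46) ≈ 0.1475; Cmin,ss = (1623/165)·f/(1−f) ≈ 1.702 μg/mL.
Difference ≈ 0.286 − 1.702 ≈ -1.416 μg/mL.

-1.4 μg/mL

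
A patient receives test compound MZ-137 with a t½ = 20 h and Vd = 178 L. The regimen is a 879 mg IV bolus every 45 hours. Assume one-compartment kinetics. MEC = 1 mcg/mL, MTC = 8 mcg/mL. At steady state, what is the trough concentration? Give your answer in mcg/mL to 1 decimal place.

Over one 45-h interval, 45/20 ≈ 2.25 half-lives elapse, leaving f ≈ 0.2102 of each dose.
At steady state, accumulation factor R = 1/(1 − e^(−kτ)) ≈ 1.2661.
Each bolus raises the concentration by D/Vd = 879/178 ≈ 4.938 mcg/mL.
Cmax,ss = C₀/(1 − f) ≈ 4.938/0.7898 ≈ 6.252 mcg/mL.
Steady-state trough Cmin,ss = Cmax,ss·f ≈ 6.252 × 0.2102 ≈ 1.314 mcg/mL.
Trough 1.3 mcg/mL vs MEC 1 mcg/mL: adequate.

1.3 mcg/mL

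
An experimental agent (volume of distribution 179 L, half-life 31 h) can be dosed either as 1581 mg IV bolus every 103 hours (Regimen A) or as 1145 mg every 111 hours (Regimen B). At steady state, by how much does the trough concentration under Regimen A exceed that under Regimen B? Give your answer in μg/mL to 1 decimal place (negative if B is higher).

Regimen A: f = (1/2)^(103/31) ≈ 0.1000; Cmin,ss = (1581/179)·f/(1−f) ≈ 0.981 μg/mL.
Regimen B: f = (1/2)^(111/31) ≈ 0.0836; Cmin,ss = (1145/179)·f/(1−f) ≈ 0.584 μg/mL.
Difference ≈ 0.981 − 0.584 ≈ 0.397 μg/mL.

0.4 μg/mL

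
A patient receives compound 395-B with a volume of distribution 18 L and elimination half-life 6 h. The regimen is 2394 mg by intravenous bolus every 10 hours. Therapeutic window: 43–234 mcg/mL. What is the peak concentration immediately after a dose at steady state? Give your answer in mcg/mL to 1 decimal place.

k = ln2/t½ = ln2/6 ≈ 0.115525 h⁻¹; fraction remaining f = e^(−kτ) = e^(−0.115525×10) ≈ 0.3150.
Accumulation ratio R = 1/(1 − f) ≈ 1/0.6850 ≈ 1.4599.
Single-dose peak C₀ = D/Vd = 2394/18 ≈ 133.000 mcg/mL.
Steady-state peak Cmax,ss = C₀·R ≈ 133.000 × 1.4599 ≈ 194.167 mcg/mL.
Peak 194.2 mcg/mL vs MTC 234 mcg/mL: below toxic threshold.

194.2 mcg/mL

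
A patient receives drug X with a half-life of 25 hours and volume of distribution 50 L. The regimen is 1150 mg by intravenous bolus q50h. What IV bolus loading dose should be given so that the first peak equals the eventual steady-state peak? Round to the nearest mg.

1533 mg

f = (1/2)^(50/25) ≈ 0.250000; accumulation ratio R = 1/(1−f) ≈ 1.33333.
Loading dose to hit Cmax,ss on first dose: D_load = D_maint·R ≈ 1150 × 1.33333 ≈ 1533.33 mg.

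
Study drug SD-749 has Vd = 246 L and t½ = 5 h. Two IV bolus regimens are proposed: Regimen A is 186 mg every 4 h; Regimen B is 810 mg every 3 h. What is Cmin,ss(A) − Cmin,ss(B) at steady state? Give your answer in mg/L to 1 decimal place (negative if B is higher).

Regimen A: f = (1/2)^(4/5) ≈ 0.5743; Cmin,ss = (186/246)·f/(1−f) ≈ 1.020 mg/L.
Regimen B: f = (1/2)^(3/5) ≈ 0.6598; Cmin,ss = (810/246)·f/(1−f) ≈ 6.386 mg/L.
Difference ≈ 1.020 − 6.386 ≈ -5.366 mg/L.

-5.4 mg/L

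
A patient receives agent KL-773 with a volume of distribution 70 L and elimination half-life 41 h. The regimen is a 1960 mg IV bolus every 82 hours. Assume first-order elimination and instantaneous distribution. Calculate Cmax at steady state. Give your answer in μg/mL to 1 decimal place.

37.3 μg/mL

The dosing interval is 2 half-lives, so f = 2^(−2) = 0.25.
At steady state, R = 1/(1 − 0.25) = 4/3.
Single-dose peak C₀ = D/Vd = 1960/70 = 28 μg/mL.
Steady-state peak Cmax,ss = C₀·R = 28 × 4/3 ≈ 37.333 μg/mL.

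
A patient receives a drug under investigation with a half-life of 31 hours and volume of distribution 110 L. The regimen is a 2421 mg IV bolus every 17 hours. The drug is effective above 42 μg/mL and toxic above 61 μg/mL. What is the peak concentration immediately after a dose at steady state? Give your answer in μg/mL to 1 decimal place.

Over one 17-h interval, 17/31 ≈ 0.54839 half-lives elapse, leaving f ≈ 0.6838 of each dose.
At steady state, accumulation factor R = 1/(1 − e^(−kτ)) ≈ 3.1626.
Each bolus raises the concentration by D/Vd = 2421/110 ≈ 22.009 μg/mL.
Cmax,ss = C₀/(1 − f) ≈ 22.009/0.3162 ≈ 69.605 μg/mL.
Peak 69.6 μg/mL vs MTC 61 μg/mL: exceeds toxic threshold.

69.6 μg/mL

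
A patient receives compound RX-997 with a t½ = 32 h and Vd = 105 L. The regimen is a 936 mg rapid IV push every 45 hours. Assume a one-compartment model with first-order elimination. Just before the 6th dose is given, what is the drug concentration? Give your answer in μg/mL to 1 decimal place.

5.4 μg/mL

f = (1/2)^(τ/t½) = (1/2)^(45/32) ≈ 0.3773.
C₀ = D/Vd = 936/105 ≈ 8.914 μg/mL.
Before the 6th dose, 5 doses have been given. Superposition: Cmin = C₀·(f + f² + … + f^5).
≈ 8.914 × (0.3773 + 0.1424 + 0.0537 + 0.0203 + 0.0076) ≈ 8.914 × 0.6013 ≈ 5.360 μg/mL.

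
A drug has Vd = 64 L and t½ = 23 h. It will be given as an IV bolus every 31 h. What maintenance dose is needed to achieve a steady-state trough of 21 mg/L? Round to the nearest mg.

τ/t½ = 31/23 ≈ 1.3478, so f = (1/2)^(31/23) ≈ 0.392884.
Cmin,ss = (D/Vd)·f/(1−f), so D = Cmin,ss·Vd·(1−f)/f.
D = 21 × 64 × (1−f)/f ≈ 21 × 64 × 1.54528 ≈ 2076.86 mg.

2077 mg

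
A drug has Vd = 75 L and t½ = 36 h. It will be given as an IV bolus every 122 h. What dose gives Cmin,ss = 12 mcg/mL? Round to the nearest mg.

τ/t½ = 122/36 ≈ 3.3889, so f = (1/2)^(122/36) ≈ 0.095465.
Cmin,ss = (D/Vd)·f/(1−f), so D = Cmin,ss·Vd·(1−f)/f.
D = 12 × 75 × (1−f)/f ≈ 12 × 75 × 9.47504 ≈ 8527.54 mg.

8528 mg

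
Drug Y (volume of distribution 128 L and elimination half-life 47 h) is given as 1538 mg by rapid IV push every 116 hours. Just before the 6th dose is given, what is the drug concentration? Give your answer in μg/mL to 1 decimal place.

2.7 μg/mL

f = (1/2)^(τ/t½) = (1/2)^(116/47) ≈ 0.1807.
C₀ = D/Vd = 1538/128 ≈ 12.016 μg/mL.
Before the 6th dose, 5 doses have been given. Superposition: Cmin = C₀·(f + f² + … + f^5).
≈ 12.016 × (0.1807 + 0.0327 + 0.0059 + 0.0011 + 0.0002) ≈ 12.016 × 0.2206 ≈ 2.651 μg/mL.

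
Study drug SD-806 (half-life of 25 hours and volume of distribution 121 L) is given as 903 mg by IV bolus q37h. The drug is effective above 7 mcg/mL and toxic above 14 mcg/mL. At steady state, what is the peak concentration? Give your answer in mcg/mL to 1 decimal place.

11.6 mcg/mL

Over one 37-h interval, 37/25 ≈ 1.48 half-lives elapse, leaving f ≈ 0.3585 of each dose.
At steady state, accumulation factor R = 1/(1 − e^(−kτ)) ≈ 1.5588.
Each bolus raises the concentration by D/Vd = 903/121 ≈ 7.463 mcg/mL.
Steady-state peak Cmax,ss = C₀·R ≈ 7.463 × 1.5588 ≈ 11.633 mcg/mL.
Peak 11.6 mcg/mL vs MTC 14 mcg/mL: below toxic threshold.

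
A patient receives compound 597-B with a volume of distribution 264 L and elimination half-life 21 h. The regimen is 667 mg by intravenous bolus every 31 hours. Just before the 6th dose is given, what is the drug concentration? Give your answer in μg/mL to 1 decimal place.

f = (1/2)^(τ/t½) = (1/2)^(31/21) ≈ 0.3594.
C₀ = D/Vd = 667/264 ≈ 2.527 μg/mL.
Before the 6th dose, 5 doses have been given. Superposition: Cmin = C₀·(f + f² + … + f^5).
≈ 2.527 × (0.3594 + 0.1292 + 0.0464 + 0.0167 + 0.0060) ≈ 2.527 × 0.5577 ≈ 1.409 μg/mL.

1.4 μg/mL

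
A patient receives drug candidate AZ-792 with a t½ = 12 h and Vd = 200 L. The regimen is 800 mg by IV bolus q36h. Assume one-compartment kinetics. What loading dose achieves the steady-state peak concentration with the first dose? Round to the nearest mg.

914 mg

f = (1/2)^(36/12) ≈ 0.125000; accumulation ratio R = 1/(1−f) ≈ 1.14286.
Loading dose to hit Cmax,ss on first dose: D_load = D_maint·R ≈ 800 × 1.14286 ≈ 914.29 mg.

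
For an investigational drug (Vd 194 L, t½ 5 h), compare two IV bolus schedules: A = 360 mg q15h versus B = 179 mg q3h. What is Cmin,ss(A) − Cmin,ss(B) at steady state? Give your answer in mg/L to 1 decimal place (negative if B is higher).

-1.5 mg/L

Regimen A: f = (1/2)^(15/5) ≈ 0.1250; Cmin,ss = (360/194)·f/(1−f) ≈ 0.265 mg/L.
Regimen B: f = (1/2)^(3/5) ≈ 0.6598; Cmin,ss = (179/194)·f/(1−f) ≈ 1.789 mg/L.
Difference ≈ 0.265 − 1.789 ≈ -1.524 mg/L.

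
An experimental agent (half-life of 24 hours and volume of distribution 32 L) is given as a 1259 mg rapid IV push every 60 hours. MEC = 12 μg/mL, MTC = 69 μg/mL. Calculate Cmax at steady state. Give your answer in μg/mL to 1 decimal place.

47.8 μg/mL

k = ln2/t½ = ln2/24 ≈ 0.028881 h⁻¹; fraction remaining f = e^(−kτ) = e^(−0.028881×60) ≈ 0.1768.
At steady state, accumulation factor R = 1/(1 − e^(−kτ)) ≈ 1.2148.
Single-dose peak C₀ = D/Vd = 1259/32 ≈ 39.344 μg/mL.
Steady-state peak Cmax,ss = C₀·R ≈ 39.344 × 1.2148 ≈ 47.795 μg/mL.
Peak 47.8 μg/mL vs MTC 69 μg/mL: below toxic threshold.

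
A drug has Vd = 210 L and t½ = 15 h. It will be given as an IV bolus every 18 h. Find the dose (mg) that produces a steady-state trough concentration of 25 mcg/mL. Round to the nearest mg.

τ/t½ = 18/15 ≈ 1.2, so f = (1/2)^(18/15) ≈ 0.435275.
Cmin,ss = (D/Vd)·f/(1−f), so D = Cmin,ss·Vd·(1−f)/f.
D = 25 × 210 × (1−f)/f ≈ 25 × 210 × 1.29740 ≈ 6811.35 mg.

6811 mg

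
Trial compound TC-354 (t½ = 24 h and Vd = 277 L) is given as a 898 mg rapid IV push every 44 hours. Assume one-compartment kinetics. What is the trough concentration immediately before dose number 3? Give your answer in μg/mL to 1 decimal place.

f = (1/2)^(τ/t½) = (1/2)^(44/24) ≈ 0.2806.
C₀ = D/Vd = 898/277 ≈ 3.242 μg/mL.
Before the 3rd dose, 2 doses have been given. Superposition: Cmin = C₀·(f + f²).
≈ 3.242 × (0.2806 + 0.0787) ≈ 3.242 × 0.3593 ≈ 1.165 μg/mL.

1.2 μg/mL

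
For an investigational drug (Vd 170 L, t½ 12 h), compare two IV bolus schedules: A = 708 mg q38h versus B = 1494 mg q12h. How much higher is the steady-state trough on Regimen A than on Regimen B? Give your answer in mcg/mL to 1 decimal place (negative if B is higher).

Regimen A: f = (1/2)^(38/12) ≈ 0.1114; Cmin,ss = (708/170)·f/(1−f) ≈ 0.522 mcg/mL.
Regimen B: f = (1/2)^(12/12) ≈ 0.5000; Cmin,ss = (1494/170)·f/(1−f) ≈ 8.788 mcg/mL.
Difference ≈ 0.522 − 8.788 ≈ -8.266 mcg/mL.

-8.3 mcg/mL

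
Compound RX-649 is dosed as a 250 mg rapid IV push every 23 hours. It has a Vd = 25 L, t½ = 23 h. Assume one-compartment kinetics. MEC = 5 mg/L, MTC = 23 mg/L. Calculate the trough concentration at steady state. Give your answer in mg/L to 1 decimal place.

The dosing interval is 1 half-life, so f = 2^(−1) = 0.5.
Accumulation ratio R = 1/(1 − f) = 1/0.5 = 2/1.
Single-dose peak C₀ = D/Vd = 250/25 = 10 mg/L.
Steady-state peak Cmax,ss = C₀·R = 10 × 2/1 ≈ 20.000 mg/L.
Steady-state trough Cmin,ss = Cmax,ss·f ≈ 20.000 × 0.5 ≈ 10.000 mg/L.
Trough 10.0 mg/L vs MEC 5 mg/L: adequate.

10.0 mg/L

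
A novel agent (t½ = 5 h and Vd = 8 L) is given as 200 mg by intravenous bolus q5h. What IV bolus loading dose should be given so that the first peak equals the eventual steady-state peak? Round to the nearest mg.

400 mg

f = (1/2)^(5/5) ≈ 0.500000; accumulation ratio R = 1/(1−f) ≈ 2.00000.
Loading dose to hit Cmax,ss on first dose: D_load = D_maint·R ≈ 200 × 2.00000 ≈ 400.00 mg.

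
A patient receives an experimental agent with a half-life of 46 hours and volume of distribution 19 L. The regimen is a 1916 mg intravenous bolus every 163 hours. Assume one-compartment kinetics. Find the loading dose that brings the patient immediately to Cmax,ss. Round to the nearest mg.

f = (1/2)^(163/46) ≈ 0.085764; accumulation ratio R = 1/(1−f) ≈ 1.09381.
Loading dose to hit Cmax,ss on first dose: D_load = D_maint·R ≈ 1916 × 1.09381 ≈ 2095.74 mg.

2096 mg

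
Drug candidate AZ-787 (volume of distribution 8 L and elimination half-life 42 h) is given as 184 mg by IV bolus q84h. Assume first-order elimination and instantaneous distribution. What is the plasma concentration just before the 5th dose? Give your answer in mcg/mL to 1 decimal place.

7.6 mcg/mL

f = (1/2)^(τ/t½) = (1/2)^(84/42) ≈ 0.2500.
C₀ = D/Vd = 184/8 ≈ 23.000 mcg/mL.
Before the 5th dose, 4 doses have been given. Superposition: Cmin = C₀·(f + f² + … + f^4).
≈ 23.000 × (0.2500 + 0.0625 + 0.0156 + 0.0039) ≈ 23.000 × 0.3320 ≈ 7.636 mcg/mL.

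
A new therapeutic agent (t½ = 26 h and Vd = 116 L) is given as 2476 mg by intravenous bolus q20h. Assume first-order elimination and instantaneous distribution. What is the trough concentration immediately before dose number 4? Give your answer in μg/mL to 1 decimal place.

f = (1/2)^(τ/t½) = (1/2)^(20/26) ≈ 0.5867.
C₀ = D/Vd = 2476/116 ≈ 21.345 μg/mL.
Before the 4th dose, 3 doses have been given. Superposition: Cmin = C₀·(f + f² + … + f^3).
≈ 21.345 × (0.5867 + 0.3442 + 0.2020) ≈ 21.345 × 1.1329 ≈ 24.182 μg/mL.

24.2 μg/mL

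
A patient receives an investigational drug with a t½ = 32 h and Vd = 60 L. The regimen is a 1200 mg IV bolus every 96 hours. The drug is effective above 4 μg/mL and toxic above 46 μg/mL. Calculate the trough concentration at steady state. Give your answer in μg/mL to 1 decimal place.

The dosing interval is 3 half-lives, so f = 2^(−3) = 0.125.
At steady state, R = 1/(1 − 0.125) = 8/7.
Single-dose peak C₀ = D/Vd = 1200/60 = 20 μg/mL.
Steady-state peak Cmax,ss = C₀·R = 20 × 8/7 ≈ 22.857 μg/mL.
Steady-state trough Cmin,ss = Cmax,ss·f ≈ 22.857 × 0.125 ≈ 2.857 μg/mL.
Trough 2.9 μg/mL vs MEC 4 μg/mL: subtherapeutic.

2.9 μg/mL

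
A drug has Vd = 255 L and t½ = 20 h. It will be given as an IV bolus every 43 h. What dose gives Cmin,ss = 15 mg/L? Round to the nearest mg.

τ/t½ = 43/20 ≈ 2.15, so f = (1/2)^(43/20) ≈ 0.225313.
Cmin,ss = (D/Vd)·f/(1−f), so D = Cmin,ss·Vd·(1−f)/f.
D = 15 × 255 × (1−f)/f ≈ 15 × 255 × 3.43827 ≈ 13151.38 mg.

13151 mg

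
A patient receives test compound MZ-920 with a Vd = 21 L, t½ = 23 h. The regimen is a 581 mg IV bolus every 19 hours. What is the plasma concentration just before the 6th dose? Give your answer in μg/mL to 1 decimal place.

f = (1/2)^(τ/t½) = (1/2)^(19/23) ≈ 0.5641.
C₀ = D/Vd = 581/21 ≈ 27.667 μg/mL.
Before the 6th dose, 5 doses have been given. Superposition: Cmin = C₀·(f + f² + … + f^5).
≈ 27.667 × (0.5641 + 0.3182 + 0.1795 + 0.1013 + 0.0571) ≈ 27.667 × 1.2202 ≈ 33.759 μg/mL.

33.8 μg/mL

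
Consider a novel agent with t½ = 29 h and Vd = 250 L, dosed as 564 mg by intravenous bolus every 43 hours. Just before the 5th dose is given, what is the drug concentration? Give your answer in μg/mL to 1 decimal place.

1.2 μg/mL

f = (1/2)^(τ/t½) = (1/2)^(43/29) ≈ 0.3578.
C₀ = D/Vd = 564/250 ≈ 2.256 μg/mL.
Before the 5th dose, 4 doses have been given. Superposition: Cmin = C₀·(f + f² + … + f^4).
≈ 2.256 × (0.3578 + 0.1280 + 0.0458 + 0.0164) ≈ 2.256 × 0.5480 ≈ 1.236 μg/mL.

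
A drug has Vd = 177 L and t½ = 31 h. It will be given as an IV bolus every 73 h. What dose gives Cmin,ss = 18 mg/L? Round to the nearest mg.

τ/t½ = 73/31 ≈ 2.3548, so f = (1/2)^(73/31) ≈ 0.195489.
Cmin,ss = (D/Vd)·f/(1−f), so D = Cmin,ss·Vd·(1−f)/f.
D = 18 × 177 × (1−f)/f ≈ 18 × 177 × 4.11538 ≈ 13111.60 mg.

13112 mg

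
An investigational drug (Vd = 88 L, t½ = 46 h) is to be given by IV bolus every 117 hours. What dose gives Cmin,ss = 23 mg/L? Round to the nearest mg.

τ/t½ = 117/46 ≈ 2.5435, so f = (1/2)^(117/46) ≈ 0.171529.
Cmin,ss = (D/Vd)·f/(1−f), so D = Cmin,ss·Vd·(1−f)/f.
D = 23 × 88 × (1−f)/f ≈ 23 × 88 × 4.82992 ≈ 9775.76 mg.

9776 mg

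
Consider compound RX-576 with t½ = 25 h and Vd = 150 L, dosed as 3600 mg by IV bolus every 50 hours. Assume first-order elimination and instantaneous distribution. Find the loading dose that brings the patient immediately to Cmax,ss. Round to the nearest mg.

4800 mg

f = (1/2)^(50/25) ≈ 0.250000; accumulation ratio R = 1/(1−f) ≈ 1.33333.
Loading dose to hit Cmax,ss on first dose: D_load = D_maint·R ≈ 3600 × 1.33333 ≈ 4799.99 mg.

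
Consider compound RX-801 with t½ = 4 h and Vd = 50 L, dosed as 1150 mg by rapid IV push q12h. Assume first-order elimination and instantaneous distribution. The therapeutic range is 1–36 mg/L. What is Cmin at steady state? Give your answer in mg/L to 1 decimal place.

3.3 mg/L

The dosing interval is 3 half-lives, so f = 2^(−3) = 0.125.
Accumulation ratio R = 1/(1 − f) = 1/0.875 = 8/7.
Single-dose peak C₀ = D/Vd = 1150/50 = 23 mg/L.
Steady-state peak Cmax,ss = C₀·R = 23 × 8/7 ≈ 26.286 mg/L.
Steady-state trough Cmin,ss = Cmax,ss·f ≈ 26.286 × 0.125 ≈ 3.286 mg/L.
Trough 3.3 mg/L vs MEC 1 mg/L: adequate.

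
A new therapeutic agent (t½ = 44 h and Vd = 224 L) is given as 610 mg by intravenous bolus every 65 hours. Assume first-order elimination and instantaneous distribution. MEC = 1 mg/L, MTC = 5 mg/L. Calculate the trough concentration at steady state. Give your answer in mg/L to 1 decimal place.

Over one 65-h interval, 65/44 ≈ 1.4773 half-lives elapse, leaving f ≈ 0.3592 of each dose.
Each bolus raises the concentration by D/Vd = 610/224 ≈ 2.723 mg/L.
Steady-state trough Cmin,ss = C₀·f/(1−f) ≈ 2.723 × 0.3592/0.6408 ≈ 1.526 mg/L.
Trough 1.5 mg/L vs MEC 1 mg/L: adequate.

1.5 mg/L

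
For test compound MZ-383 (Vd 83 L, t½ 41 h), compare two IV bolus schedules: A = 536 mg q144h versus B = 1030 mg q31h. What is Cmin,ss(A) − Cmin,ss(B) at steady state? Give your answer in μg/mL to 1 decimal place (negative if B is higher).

Regimen A: f = (1/2)^(144/41) ≈ 0.0876; Cmin,ss = (536/83)·f/(1−f) ≈ 0.620 μg/mL.
Regimen B: f = (1/2)^(31/41) ≈ 0.5921; Cmin,ss = (1030/83)·f/(1−f) ≈ 18.014 μg/mL.
Difference ≈ 0.620 − 18.014 ≈ -17.394 μg/mL.

-17.4 μg/mL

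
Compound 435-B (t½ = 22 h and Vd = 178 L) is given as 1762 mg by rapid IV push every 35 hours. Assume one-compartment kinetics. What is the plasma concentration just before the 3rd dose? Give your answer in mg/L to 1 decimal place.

4.4 mg/L

f = (1/2)^(τ/t½) = (1/2)^(35/22) ≈ 0.3320.
C₀ = D/Vd = 1762/178 ≈ 9.899 mg/L.
Before the 3rd dose, 2 doses have been given. Superposition: Cmin = C₀·(f + f²).
≈ 9.899 × (0.3320 + 0.1102) ≈ 9.899 × 0.4422 ≈ 4.377 mg/L.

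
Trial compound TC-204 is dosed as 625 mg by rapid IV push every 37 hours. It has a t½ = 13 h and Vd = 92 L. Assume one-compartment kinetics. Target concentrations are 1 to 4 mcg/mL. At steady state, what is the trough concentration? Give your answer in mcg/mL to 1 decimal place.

1.1 mcg/mL

τ/t½ = 37/13 ≈ 2.8462, so fraction remaining f = (1/2)^(37/13) ≈ 0.1391.
Accumulation ratio R = 1/(1 − f) ≈ 1/0.8609 ≈ 1.1616.
Each bolus raises the concentration by D/Vd = 625/92 ≈ 6.793 mcg/mL.
Steady-state peak Cmax,ss = C₀·R ≈ 6.793 × 1.1616 ≈ 7.891 mcg/mL.
One interval later, Cmin,ss = Cmax,ss·e^(−kτ) ≈ 7.891 × 0.1391 ≈ 1.098 mcg/mL.
Trough 1.1 mcg/mL vs MEC 1 mcg/mL: adequate.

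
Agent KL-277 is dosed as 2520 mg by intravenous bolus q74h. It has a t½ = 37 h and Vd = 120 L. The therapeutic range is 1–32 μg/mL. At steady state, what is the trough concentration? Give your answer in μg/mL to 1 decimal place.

The dosing interval is 2 half-lives, so f = 2^(−2) = 0.25.
Accumulation ratio R = 1/(1 − f) = 1/0.75 = 4/3.
Single-dose peak C₀ = D/Vd = 2520/120 = 21 μg/mL.
Steady-state peak Cmax,ss = C₀·R = 21 × 4/3 ≈ 28.000 μg/mL.
Steady-state trough Cmin,ss = Cmax,ss·f ≈ 28.000 × 0.25 ≈ 7.000 μg/mL.
Trough 7.0 μg/mL vs MEC 1 μg/mL: adequate.

7.0 μg/mL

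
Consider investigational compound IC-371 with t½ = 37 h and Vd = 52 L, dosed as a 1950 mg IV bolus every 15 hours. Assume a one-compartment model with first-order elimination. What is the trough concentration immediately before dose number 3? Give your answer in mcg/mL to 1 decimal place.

49.7 mcg/mL

f = (1/2)^(τ/t½) = (1/2)^(15/37) ≈ 0.7550.
C₀ = D/Vd = 1950/52 ≈ 37.500 mcg/mL.
Before the 3rd dose, 2 doses have been given. Superposition: Cmin = C₀·(f + f²).
≈ 37.500 × (0.7550 + 0.5700) ≈ 37.500 × 1.3250 ≈ 49.688 mcg/mL.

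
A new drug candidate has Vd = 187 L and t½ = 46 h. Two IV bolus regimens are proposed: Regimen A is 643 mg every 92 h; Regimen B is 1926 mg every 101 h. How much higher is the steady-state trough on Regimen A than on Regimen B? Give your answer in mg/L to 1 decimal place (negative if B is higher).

Regimen A: f = (1/2)^(92/46) ≈ 0.2500; Cmin,ss = (643/187)·f/(1−f) ≈ 1.146 mg/L.
Regimen B: f = (1/2)^(101/46) ≈ 0.2183; Cmin,ss = (1926/187)·f/(1−f) ≈ 2.876 mg/L.
Difference ≈ 1.146 − 2.876 ≈ -1.730 mg/L.

-1.7 mg/L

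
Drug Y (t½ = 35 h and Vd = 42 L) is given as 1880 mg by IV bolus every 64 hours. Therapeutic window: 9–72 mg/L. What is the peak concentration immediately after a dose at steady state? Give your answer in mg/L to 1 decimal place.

k = ln2/t½ = ln2/35 ≈ 0.019804 h⁻¹; fraction remaining f = e^(−kτ) = e^(−0.019804×64) ≈ 0.2815.
Accumulation ratio R = 1/(1 − f) ≈ 1/0.7185 ≈ 1.3918.
Single-dose peak C₀ = D/Vd = 1880/42 ≈ 44.762 mg/L.
Steady-state peak Cmax,ss = C₀·R ≈ 44.762 × 1.3918 ≈ 62.300 mg/L.
Peak 62.3 mg/L vs MTC 72 mg/L: below toxic threshold.

62.3 mg/L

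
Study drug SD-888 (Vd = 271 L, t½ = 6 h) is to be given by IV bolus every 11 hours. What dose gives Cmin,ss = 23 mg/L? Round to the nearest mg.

15979 mg

τ/t½ = 11/6 ≈ 1.8333, so f = (1/2)^(11/6) ≈ 0.280616.
Cmin,ss = (D/Vd)·f/(1−f), so D = Cmin,ss·Vd·(1−f)/f.
D = 23 × 271 × (1−f)/f ≈ 23 × 271 × 2.56359 ≈ 15978.86 mg.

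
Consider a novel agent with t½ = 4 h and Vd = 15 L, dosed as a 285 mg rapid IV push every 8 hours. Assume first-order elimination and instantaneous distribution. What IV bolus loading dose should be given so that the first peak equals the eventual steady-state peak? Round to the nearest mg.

380 mg

f = (1/2)^(8/4) ≈ 0.250000; accumulation ratio R = 1/(1−f) ≈ 1.33333.
Loading dose to hit Cmax,ss on first dose: D_load = D_maint·R ≈ 285 × 1.33333 ≈ 380.00 mg.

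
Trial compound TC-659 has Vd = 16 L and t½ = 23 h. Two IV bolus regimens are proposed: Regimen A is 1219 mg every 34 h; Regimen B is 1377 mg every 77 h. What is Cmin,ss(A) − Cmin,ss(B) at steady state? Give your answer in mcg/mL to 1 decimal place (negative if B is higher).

33.3 mcg/mL

Regimen A: f = (1/2)^(34/23) ≈ 0.3589; Cmin,ss = (1219/16)·f/(1−f) ≈ 42.651 mcg/mL.
Regimen B: f = (1/2)^(77/23) ≈ 0.0982; Cmin,ss = (1377/16)·f/(1−f) ≈ 9.372 mcg/mL.
Difference ≈ 42.651 − 9.372 ≈ 33.279 mcg/mL.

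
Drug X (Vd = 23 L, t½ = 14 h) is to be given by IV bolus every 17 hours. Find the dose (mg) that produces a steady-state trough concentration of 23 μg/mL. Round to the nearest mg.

τ/t½ = 17/14 ≈ 1.2143, so f = (1/2)^(17/14) ≈ 0.430986.
Cmin,ss = (D/Vd)·f/(1−f), so D = Cmin,ss·Vd·(1−f)/f.
D = 23 × 23 × (1−f)/f ≈ 23 × 23 × 1.32026 ≈ 698.42 mg.

698 mg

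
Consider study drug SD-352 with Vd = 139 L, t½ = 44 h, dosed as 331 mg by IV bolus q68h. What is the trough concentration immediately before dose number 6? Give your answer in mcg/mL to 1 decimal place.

1.2 mcg/mL

f = (1/2)^(τ/t½) = (1/2)^(68/44) ≈ 0.3426.
C₀ = D/Vd = 331/139 ≈ 2.381 mcg/mL.
Before the 6th dose, 5 doses have been given. Superposition: Cmin = C₀·(f + f² + … + f^5).
≈ 2.381 × (0.3426 + 0.1174 + 0.0402 + 0.0138 + 0.0047) ≈ 2.381 × 0.5187 ≈ 1.235 mcg/mL.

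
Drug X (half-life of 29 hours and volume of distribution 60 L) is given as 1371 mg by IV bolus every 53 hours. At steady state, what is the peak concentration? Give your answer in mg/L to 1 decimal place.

31.8 mg/L

k = ln2/t½ = ln2/29 ≈ 0.023902 h⁻¹; fraction remaining f = e^(−kτ) = e^(−0.023902×53) ≈ 0.2817.
At steady state, accumulation factor R = 1/(1 − e^(−kτ)) ≈ 1.3922.
Single-dose peak C₀ = D/Vd = 1371/60 ≈ 22.850 mg/L.
Steady-state peak Cmax,ss = C₀·R ≈ 22.850 × 1.3922 ≈ 31.812 mg/L.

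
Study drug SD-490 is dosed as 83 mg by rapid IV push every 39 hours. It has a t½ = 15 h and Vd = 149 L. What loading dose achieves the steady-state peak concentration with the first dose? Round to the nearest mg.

99 mg

f = (1/2)^(39/15) ≈ 0.164938; accumulation ratio R = 1/(1−f) ≈ 1.19752.
Loading dose to hit Cmax,ss on first dose: D_load = D_maint·R ≈ 83 × 1.19752 ≈ 99.39 mg.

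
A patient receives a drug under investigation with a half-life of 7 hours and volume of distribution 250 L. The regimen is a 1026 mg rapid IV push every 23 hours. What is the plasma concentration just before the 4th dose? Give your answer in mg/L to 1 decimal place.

f = (1/2)^(τ/t½) = (1/2)^(23/7) ≈ 0.1025.
C₀ = D/Vd = 1026/250 ≈ 4.104 mg/L.
Before the 4th dose, 3 doses have been given. Superposition: Cmin = C₀·(f + f² + … + f^3).
≈ 4.104 × (0.1025 + 0.0105 + 0.0011) ≈ 4.104 × 0.1141 ≈ 0.468 mg/L.

0.5 mg/L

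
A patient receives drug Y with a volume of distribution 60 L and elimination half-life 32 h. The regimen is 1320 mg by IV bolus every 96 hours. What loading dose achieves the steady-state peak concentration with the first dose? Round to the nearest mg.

1509 mg

f = (1/2)^(96/32) ≈ 0.125000; accumulation ratio R = 1/(1−f) ≈ 1.14286.
Loading dose to hit Cmax,ss on first dose: D_load = D_maint·R ≈ 1320 × 1.14286 ≈ 1508.58 mg.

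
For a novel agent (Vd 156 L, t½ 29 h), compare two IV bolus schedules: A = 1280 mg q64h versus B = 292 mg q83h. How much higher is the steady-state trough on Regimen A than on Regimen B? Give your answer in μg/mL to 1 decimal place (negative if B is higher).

Regimen A: f = (1/2)^(64/29) ≈ 0.2166; Cmin,ss = (1280/156)·f/(1−f) ≈ 2.269 μg/mL.
Regimen B: f = (1/2)^(83/29) ≈ 0.1375; Cmin,ss = (292/156)·f/(1−f) ≈ 0.298 μg/mL.
Difference ≈ 2.269 − 0.298 ≈ 1.971 μg/mL.

2.0 μg/mL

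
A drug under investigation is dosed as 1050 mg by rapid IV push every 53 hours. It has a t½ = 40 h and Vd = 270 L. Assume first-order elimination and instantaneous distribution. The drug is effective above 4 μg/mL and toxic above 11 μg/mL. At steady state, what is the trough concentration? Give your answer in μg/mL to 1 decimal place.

2.6 μg/mL

k = ln2/t½ = ln2/40 ≈ 0.017329 h⁻¹; fraction remaining f = e^(−kτ) = e^(−0.017329×53) ≈ 0.3991.
Accumulation ratio R = 1/(1 − f) ≈ 1/0.6009 ≈ 1.6642.
Each bolus raises the concentration by D/Vd = 1050/270 ≈ 3.889 μg/mL.
Cmax,ss = C₀/(1 − f) ≈ 3.889/0.6009 ≈ 6.472 μg/mL.
Steady-state trough Cmin,ss = Cmax,ss·f ≈ 6.472 × 0.3991 ≈ 2.583 μg/mL.
Trough 2.6 μg/mL vs MEC 4 μg/mL: subtherapeutic.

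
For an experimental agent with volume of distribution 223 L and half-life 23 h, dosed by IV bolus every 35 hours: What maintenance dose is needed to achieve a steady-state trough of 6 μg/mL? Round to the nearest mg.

2504 mg

τ/t½ = 35/23 ≈ 1.5217, so f = (1/2)^(35/23) ≈ 0.348266.
Cmin,ss = (D/Vd)·f/(1−f), so D = Cmin,ss·Vd·(1−f)/f.
D = 6 × 223 × (1−f)/f ≈ 6 × 223 × 1.87137 ≈ 2503.89 mg.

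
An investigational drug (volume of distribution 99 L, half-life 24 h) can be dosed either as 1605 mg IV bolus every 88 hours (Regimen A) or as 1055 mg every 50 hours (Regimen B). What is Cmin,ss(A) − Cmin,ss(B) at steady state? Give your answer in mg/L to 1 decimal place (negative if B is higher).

Regimen A: f = (1/2)^(88/24) ≈ 0.0787; Cmin,ss = (1605/99)·f/(1−f) ≈ 1.385 mg/L.
Regimen B: f = (1/2)^(50/24) ≈ 0.2360; Cmin,ss = (1055/99)·f/(1−f) ≈ 3.292 mg/L.
Difference ≈ 1.385 − 3.292 ≈ -1.907 mg/L.

-1.9 mg/L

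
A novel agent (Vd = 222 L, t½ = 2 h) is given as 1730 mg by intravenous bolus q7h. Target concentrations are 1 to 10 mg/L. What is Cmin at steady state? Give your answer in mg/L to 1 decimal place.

0.8 mg/L

k = ln2/t½ = ln2/2 ≈ 0.346574 h⁻¹; fraction remaining f = e^(−kτ) = e^(−0.346574×7) ≈ 0.0884.
Accumulation ratio R = 1/(1 − f) ≈ 1/0.9116 ≈ 1.0970.
Single-dose peak C₀ = D/Vd = 1730/222 ≈ 7.793 mg/L.
Steady-state peak Cmax,ss = C₀·R ≈ 7.793 × 1.0970 ≈ 8.549 mg/L.
Steady-state trough Cmin,ss = Cmax,ss·f ≈ 8.549 × 0.0884 ≈ 0.756 mg/L.
Trough 0.8 mg/L vs MEC 1 mg/L: subtherapeutic.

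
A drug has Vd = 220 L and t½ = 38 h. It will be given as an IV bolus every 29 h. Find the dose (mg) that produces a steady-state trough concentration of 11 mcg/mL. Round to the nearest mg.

1687 mg

τ/t½ = 29/38 ≈ 0.76316, so f = (1/2)^(29/38) ≈ 0.589205.
Cmin,ss = (D/Vd)·f/(1−f), so D = Cmin,ss·Vd·(1−f)/f.
D = 11 × 220 × (1−f)/f ≈ 11 × 220 × 0.69720 ≈ 1687.22 mg.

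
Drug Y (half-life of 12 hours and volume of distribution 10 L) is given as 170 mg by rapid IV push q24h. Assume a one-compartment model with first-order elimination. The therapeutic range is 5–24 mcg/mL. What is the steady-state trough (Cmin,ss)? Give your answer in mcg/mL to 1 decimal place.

The dosing interval is 2 half-lives, so f = 2^(−2) = 0.25.
Accumulation ratio R = 1/(1 − f) = 1/0.75 = 4/3.
Single-dose peak C₀ = D/Vd = 170/10 = 17 mcg/mL.
Steady-state peak Cmax,ss = C₀·R = 17 × 4/3 ≈ 22.667 mcg/mL.
Steady-state trough Cmin,ss = Cmax,ss·f ≈ 22.667 × 0.25 ≈ 5.667 mcg/mL.
Trough 5.7 mcg/mL vs MEC 5 mcg/mL: adequate.

5.7 mcg/mL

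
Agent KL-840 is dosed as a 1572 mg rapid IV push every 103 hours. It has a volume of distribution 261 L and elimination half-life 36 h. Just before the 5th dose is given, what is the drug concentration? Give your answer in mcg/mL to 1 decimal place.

1.0 mcg/mL

f = (1/2)^(τ/t½) = (1/2)^(103/36) ≈ 0.1376.
C₀ = D/Vd = 1572/261 ≈ 6.023 mcg/mL.
Before the 5th dose, 4 doses have been given. Superposition: Cmin = C₀·(f + f² + … + f^4).
≈ 6.023 × (0.1376 + 0.0189 + 0.0026 + 0.0004) ≈ 6.023 × 0.1595 ≈ 0.961 mcg/mL.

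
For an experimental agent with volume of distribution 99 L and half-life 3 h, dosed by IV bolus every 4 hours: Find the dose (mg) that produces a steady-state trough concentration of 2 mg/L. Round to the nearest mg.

τ/t½ = 4/3 ≈ 1.3333, so f = (1/2)^(4/3) ≈ 0.396850.
Cmin,ss = (D/Vd)·f/(1−f), so D = Cmin,ss·Vd·(1−f)/f.
D = 2 × 99 × (1−f)/f ≈ 2 × 99 × 1.51984 ≈ 300.93 mg.

301 mg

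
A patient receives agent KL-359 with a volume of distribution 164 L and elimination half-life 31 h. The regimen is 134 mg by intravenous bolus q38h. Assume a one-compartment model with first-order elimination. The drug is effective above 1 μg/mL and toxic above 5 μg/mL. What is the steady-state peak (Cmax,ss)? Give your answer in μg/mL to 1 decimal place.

Over one 38-h interval, 38/31 ≈ 1.2258 half-lives elapse, leaving f ≈ 0.4276 of each dose.
At steady state, accumulation factor R = 1/(1 − e^(−kτ)) ≈ 1.7470.
Single-dose peak C₀ = D/Vd = 134/164 ≈ 0.817 μg/mL.
Steady-state peak Cmax,ss = C₀·R ≈ 0.817 × 1.7470 ≈ 1.427 μg/mL.
Peak 1.4 μg/mL vs MTC 5 μg/mL: below toxic threshold.

1.4 μg/mL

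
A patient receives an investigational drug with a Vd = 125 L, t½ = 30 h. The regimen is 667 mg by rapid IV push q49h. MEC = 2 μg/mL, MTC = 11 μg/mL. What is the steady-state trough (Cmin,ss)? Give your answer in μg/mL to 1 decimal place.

τ/t½ = 49/30 ≈ 1.6333, so fraction remaining f = (1/2)^(49/30) ≈ 0.3223.
Accumulation ratio R = 1/(1 − f) ≈ 1/0.6777 ≈ 1.4756.
Each bolus raises the concentration by D/Vd = 667/125 ≈ 5.336 μg/mL.
Steady-state peak Cmax,ss = C₀·R ≈ 5.336 × 1.4756 ≈ 7.874 μg/mL.
One interval later, Cmin,ss = Cmax,ss·e^(−kτ) ≈ 7.874 × 0.3223 ≈ 2.538 μg/mL.
Trough 2.5 μg/mL vs MEC 2 μg/mL: adequate.

2.5 μg/mL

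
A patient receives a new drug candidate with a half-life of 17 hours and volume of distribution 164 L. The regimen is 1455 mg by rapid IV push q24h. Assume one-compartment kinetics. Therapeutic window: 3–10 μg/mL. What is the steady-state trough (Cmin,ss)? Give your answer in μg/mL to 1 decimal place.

5.3 μg/mL

τ/t½ = 24/17 ≈ 1.4118, so fraction remaining f = (1/2)^(24/17) ≈ 0.3759.
At steady state, accumulation factor R = 1/(1 − e^(−kτ)) ≈ 1.6023.
Each bolus raises the concentration by D/Vd = 1455/164 ≈ 8.872 μg/mL.
Cmax,ss = C₀/(1 − f) ≈ 8.872/0.6241 ≈ 14.216 μg/mL.
One interval later, Cmin,ss = Cmax,ss·e^(−kτ) ≈ 14.216 × 0.3759 ≈ 5.344 μg/mL.
Trough 5.3 μg/mL vs MEC 3 μg/mL: adequate.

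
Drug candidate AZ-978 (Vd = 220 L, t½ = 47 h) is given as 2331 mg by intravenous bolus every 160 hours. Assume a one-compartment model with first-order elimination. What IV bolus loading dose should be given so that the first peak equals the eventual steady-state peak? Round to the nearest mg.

2574 mg

f = (1/2)^(160/47) ≈ 0.094453; accumulation ratio R = 1/(1−f) ≈ 1.10430.
Loading dose to hit Cmax,ss on first dose: D_load = D_maint·R ≈ 2331 × 1.10430 ≈ 2574.12 mg.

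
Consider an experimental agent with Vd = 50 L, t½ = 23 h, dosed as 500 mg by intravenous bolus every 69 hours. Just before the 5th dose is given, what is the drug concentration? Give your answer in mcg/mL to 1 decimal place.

1.4 mcg/mL

f = (1/2)^(τ/t½) = (1/2)^(69/23) ≈ 0.1250.
C₀ = D/Vd = 500/50 ≈ 10.000 mcg/mL.
Before the 5th dose, 4 doses have been given. Superposition: Cmin = C₀·(f + f² + … + f^4).
≈ 10.000 × (0.1250 + 0.0156 + 0.0020 + 0.0002) ≈ 10.000 × 0.1428 ≈ 1.428 mcg/mL.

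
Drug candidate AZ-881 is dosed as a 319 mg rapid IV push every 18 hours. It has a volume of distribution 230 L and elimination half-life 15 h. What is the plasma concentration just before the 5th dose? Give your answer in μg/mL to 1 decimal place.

1.0 μg/mL

f = (1/2)^(τ/t½) = (1/2)^(18/15) ≈ 0.4353.
C₀ = D/Vd = 319/230 ≈ 1.387 μg/mL.
Before the 5th dose, 4 doses have been given. Superposition: Cmin = C₀·(f + f² + … + f^4).
≈ 1.387 × (0.4353 + 0.1895 + 0.0825 + 0.0359) ≈ 1.387 × 0.7432 ≈ 1.031 μg/mL.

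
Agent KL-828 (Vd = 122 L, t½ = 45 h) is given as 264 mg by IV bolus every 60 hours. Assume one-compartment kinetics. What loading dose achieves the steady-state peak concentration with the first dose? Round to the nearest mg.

f = (1/2)^(60/45) ≈ 0.396850; accumulation ratio R = 1/(1−f) ≈ 1.65796.
Loading dose to hit Cmax,ss on first dose: D_load = D_maint·R ≈ 264 × 1.65796 ≈ 437.70 mg.

438 mg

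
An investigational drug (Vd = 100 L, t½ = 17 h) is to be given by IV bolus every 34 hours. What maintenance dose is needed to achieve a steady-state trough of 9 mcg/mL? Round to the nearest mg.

2700 mg

τ/t½ = 34/17 ≈ 2, so f = (1/2)^(34/17) ≈ 0.250000.
Cmin,ss = (D/Vd)·f/(1−f), so D = Cmin,ss·Vd·(1−f)/f.
D = 9 × 100 × (1−f)/f ≈ 9 × 100 × 3.00000 ≈ 2700.00 mg.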